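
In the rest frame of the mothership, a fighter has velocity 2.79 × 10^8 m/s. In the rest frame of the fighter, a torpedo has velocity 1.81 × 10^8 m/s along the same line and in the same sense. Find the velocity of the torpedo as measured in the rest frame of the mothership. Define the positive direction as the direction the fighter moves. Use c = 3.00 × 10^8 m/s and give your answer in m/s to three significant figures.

2.95 × 10^8 m/s

In units of c (dividing by 3.00 × 10^8 m/s): v = 0.930, u' = 0.603.
u = (u' + v)/(1 + u'v/c²):
u = (0.603 + 0.930) / (1 + 0.603·0.930) = 1.5333/1.5611 = 0.9822
Converting back: u = 0.9822 × 3.00 × 10^8 m/s.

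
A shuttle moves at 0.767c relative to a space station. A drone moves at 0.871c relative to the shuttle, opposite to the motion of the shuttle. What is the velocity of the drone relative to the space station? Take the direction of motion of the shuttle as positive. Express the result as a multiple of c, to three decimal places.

With v = 0.767 and u' = -0.871 (in units of c),
u = (u' + v)/(1 + u'v/c²):
u = (-0.871 + 0.767) / (1 + (-0.871)·0.767) = -0.1040/0.3319 = -0.3133
(Galilean addition would give -0.104c.)

-0.313c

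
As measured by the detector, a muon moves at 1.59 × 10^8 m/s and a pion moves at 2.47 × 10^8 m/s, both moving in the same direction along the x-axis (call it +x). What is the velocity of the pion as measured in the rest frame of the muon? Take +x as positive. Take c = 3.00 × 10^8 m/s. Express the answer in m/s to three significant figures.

β_A = 0.530, β_B = 0.823 (dividing each by c = 3.00 × 10^8 m/s).
Transform to A's frame with the inverse velocity-addition law: u' = (u − v)/(1 − uv/c²), taking u = β_B and v = β_A.
u' = (0.823 − 0.530) / (1 − (0.530)(0.823)) = 0.2933/0.5636 = 0.5204.
u' = 0.5204 × 3.00 × 10^8 m/s.

+1.56 × 10^8 m/s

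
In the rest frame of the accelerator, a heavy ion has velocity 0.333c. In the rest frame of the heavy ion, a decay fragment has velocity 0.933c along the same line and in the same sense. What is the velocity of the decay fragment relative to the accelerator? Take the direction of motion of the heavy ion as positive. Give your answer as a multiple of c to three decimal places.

0.966c

With v = 0.333 and u' = 0.933 (in units of c),
u = (u' + v)/(1 + u'v/c²):
u = (0.933 + 0.333) / (1 + 0.933·0.333) = 1.2660/1.3107 = 0.9659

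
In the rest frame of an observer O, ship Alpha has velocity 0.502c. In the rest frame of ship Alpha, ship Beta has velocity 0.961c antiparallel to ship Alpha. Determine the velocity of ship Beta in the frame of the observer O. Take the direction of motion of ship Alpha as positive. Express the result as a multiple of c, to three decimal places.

-0.887c

With v = 0.502 and u' = -0.961 (in units of c),
u = (u' + v)/(1 + u'v/c²):
u = (-0.961 + 0.502) / (1 + (-0.961)·0.502) = -0.4590/0.5176 = -0.8868
(Galilean addition would give -0.459c.)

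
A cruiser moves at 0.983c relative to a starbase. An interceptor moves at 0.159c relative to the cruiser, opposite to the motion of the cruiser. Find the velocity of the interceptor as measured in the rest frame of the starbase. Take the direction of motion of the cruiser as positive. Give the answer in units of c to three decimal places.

+0.977c

With v = 0.983 and u' = -0.159 (in units of c),
u = (u' + v)/(1 + u'v/c²):
u = (-0.159 + 0.983) / (1 + (-0.159)·0.983) = 0.8240/0.8437 = 0.9766
(Galilean addition would give +0.824c.)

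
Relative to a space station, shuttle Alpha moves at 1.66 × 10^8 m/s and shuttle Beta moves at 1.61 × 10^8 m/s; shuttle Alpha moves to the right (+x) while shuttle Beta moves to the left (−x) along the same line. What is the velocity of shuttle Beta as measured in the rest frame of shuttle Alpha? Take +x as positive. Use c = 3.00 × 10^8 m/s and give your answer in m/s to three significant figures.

β_A = 0.553, β_B = -0.537 (dividing each by c = 3.00 × 10^8 m/s).
Transform to A's frame with the inverse velocity-addition law: u' = (u − v)/(1 − uv/c²), taking u = β_B and v = β_A.
u' = (-0.537 − 0.553) / (1 − (0.553)(-0.537)) = -1.0900/1.2970 = -0.8404.
u' = -0.8404 × 3.00 × 10^8 m/s.

-2.52 × 10^8 m/s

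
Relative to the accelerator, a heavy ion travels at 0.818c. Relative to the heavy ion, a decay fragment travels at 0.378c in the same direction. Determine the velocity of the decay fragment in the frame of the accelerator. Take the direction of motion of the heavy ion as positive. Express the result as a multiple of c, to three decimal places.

With v = 0.818 and u' = 0.378 (in units of c),
u = (u' + v)/(1 + u'v/c²):
u = (0.378 + 0.818) / (1 + 0.378·0.818) = 1.1960/1.3092 = 0.9135

0.914c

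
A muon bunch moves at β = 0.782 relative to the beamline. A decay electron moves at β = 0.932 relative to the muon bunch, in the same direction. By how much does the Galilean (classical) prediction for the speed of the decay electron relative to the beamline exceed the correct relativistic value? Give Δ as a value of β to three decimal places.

Δ = 0.723

Galilean: u_cl = 0.932 + 0.782 = 1.7140.
Relativistic: u_rel = (0.932 + 0.782) / (1 + 0.932·0.782) = 1.7140/1.7288 = 0.9914.
Δ = 1.7140 − 0.9914 = 0.7226.
(The classical prediction exceeds c; the relativistic result does not.)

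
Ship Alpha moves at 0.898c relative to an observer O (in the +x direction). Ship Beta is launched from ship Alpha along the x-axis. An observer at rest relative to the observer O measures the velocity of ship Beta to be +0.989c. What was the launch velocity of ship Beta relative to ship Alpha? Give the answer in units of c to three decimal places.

Invert the composition law: u' = (u − v)/(1 − uv/c²).
u' = (0.989 − 0.898) / (1 − (0.989)(0.898)) = 0.0910/0.1119 = 0.8134.

+0.813c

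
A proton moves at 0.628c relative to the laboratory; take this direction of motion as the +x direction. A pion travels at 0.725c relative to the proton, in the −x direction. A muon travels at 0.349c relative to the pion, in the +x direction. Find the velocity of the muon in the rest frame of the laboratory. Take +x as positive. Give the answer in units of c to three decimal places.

Apply u = (u' + v)/(1 + u'v/c²) successively, working outward toward the laboratory.
Start: velocity of the proton relative to the laboratory = 0.6280c.
Compose with the pion (u' = -0.725 in the proton frame): u_1 = (-0.725 + 0.628) / (1 + (-0.725)·0.628) = -0.0970/0.5447 = -0.1781.
Compose with the muon (u' = 0.349 in the pion frame): u_2 = (0.349 + (-0.178)) / (1 + 0.349·(-0.178)) = 0.1709/0.9379 = 0.1822.

+0.182c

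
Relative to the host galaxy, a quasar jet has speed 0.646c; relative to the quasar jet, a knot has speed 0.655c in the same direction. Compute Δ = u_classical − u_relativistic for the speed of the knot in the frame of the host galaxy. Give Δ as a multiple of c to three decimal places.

Galilean: u_cl = 0.655 + 0.646 = 1.3010.
Relativistic: u_rel = (0.655 + 0.646) / (1 + 0.655·0.646) = 1.3010/1.4231 = 0.9142.
Δ = 1.3010 − 0.9142 = 0.3868.
(The classical prediction exceeds c; the relativistic result does not.)

Δ = 0.387c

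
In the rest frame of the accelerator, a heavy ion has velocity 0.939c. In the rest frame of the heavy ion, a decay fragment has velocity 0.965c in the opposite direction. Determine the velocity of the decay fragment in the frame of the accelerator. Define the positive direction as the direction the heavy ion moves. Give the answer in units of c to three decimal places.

-0.277c

With v = 0.939 and u' = -0.965 (in units of c),
u = (u' + v)/(1 + u'v/c²):
u = (-0.965 + 0.939) / (1 + (-0.965)·0.939) = -0.0260/0.0939 = -0.2770
(Galilean addition would give -0.026c.)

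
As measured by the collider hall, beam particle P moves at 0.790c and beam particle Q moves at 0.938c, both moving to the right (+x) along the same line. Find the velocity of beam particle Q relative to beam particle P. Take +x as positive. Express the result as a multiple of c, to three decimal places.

+0.571c

β_A = 0.790, β_B = 0.938.
Transform to A's frame with the inverse velocity-addition law: u' = (u − v)/(1 − uv/c²), taking u = β_B and v = β_A.
u' = (0.938 − 0.790) / (1 − (0.790)(0.938)) = 0.1480/0.2590 = 0.5715.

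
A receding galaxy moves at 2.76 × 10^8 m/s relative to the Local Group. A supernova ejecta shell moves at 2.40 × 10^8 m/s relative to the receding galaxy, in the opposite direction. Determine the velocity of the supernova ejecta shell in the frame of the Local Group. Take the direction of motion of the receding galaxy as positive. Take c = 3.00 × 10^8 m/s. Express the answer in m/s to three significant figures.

In units of c (dividing by 3.00 × 10^8 m/s): v = 0.920, u' = -0.800.
u = (u' + v)/(1 + u'v/c²):
u = (-0.800 + 0.920) / (1 + (-0.800)·0.920) = 0.1200/0.2640 = 0.4545
Converting back: u = 0.4545 × 3.00 × 10^8 m/s.

+1.36 × 10^8 m/s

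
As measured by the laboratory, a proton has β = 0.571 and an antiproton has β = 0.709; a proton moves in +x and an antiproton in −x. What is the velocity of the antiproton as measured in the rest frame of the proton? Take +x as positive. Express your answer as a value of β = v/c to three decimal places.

β_A = 0.571, β_B = -0.709.
Transform to A's frame with the inverse velocity-addition law: u' = (u − v)/(1 − uv/c²), taking u = β_B and v = β_A.
u' = (-0.709 − 0.571) / (1 − (0.571)(-0.709)) = -1.2800/1.4048 = -0.9111.

β = -0.911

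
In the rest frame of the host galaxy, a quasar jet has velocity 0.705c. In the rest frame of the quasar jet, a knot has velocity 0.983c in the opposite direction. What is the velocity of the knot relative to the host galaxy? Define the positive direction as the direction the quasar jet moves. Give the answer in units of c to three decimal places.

With v = 0.705 and u' = -0.983 (in units of c),
u = (u' + v)/(1 + u'v/c²):
u = (-0.983 + 0.705) / (1 + (-0.983)·0.705) = -0.2780/0.3070 = -0.9056

-0.906c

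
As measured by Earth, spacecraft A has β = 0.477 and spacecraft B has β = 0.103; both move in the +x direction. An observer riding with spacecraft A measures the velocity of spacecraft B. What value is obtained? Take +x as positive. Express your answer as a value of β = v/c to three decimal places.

β_A = 0.477, β_B = 0.103.
Transform to A's frame with the inverse velocity-addition law: u' = (u − v)/(1 − uv/c²), taking u = β_B and v = β_A.
u' = (0.103 − 0.477) / (1 − (0.477)(0.103)) = -0.3740/0.9509 = -0.3933.

β = -0.393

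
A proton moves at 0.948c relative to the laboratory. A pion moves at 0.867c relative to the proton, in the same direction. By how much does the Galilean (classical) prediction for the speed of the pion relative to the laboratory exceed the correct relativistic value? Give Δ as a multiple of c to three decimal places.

Galilean: u_cl = 0.867 + 0.948 = 1.8150.
Relativistic: u_rel = (0.867 + 0.948) / (1 + 0.867·0.948) = 1.8150/1.8219 = 0.9962.
Δ = 1.8150 − 0.9962 = 0.8188.
(The classical prediction exceeds c; the relativistic result does not.)

Δ = 0.819c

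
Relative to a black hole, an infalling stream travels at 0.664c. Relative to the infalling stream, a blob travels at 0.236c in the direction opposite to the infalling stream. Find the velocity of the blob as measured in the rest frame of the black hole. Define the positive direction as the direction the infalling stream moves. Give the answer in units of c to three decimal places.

+0.508c

With v = 0.664 and u' = -0.236 (in units of c),
u = (u' + v)/(1 + u'v/c²):
u = (-0.236 + 0.664) / (1 + (-0.236)·0.664) = 0.4280/0.8433 = 0.5075
(Galilean addition would give +0.428c.)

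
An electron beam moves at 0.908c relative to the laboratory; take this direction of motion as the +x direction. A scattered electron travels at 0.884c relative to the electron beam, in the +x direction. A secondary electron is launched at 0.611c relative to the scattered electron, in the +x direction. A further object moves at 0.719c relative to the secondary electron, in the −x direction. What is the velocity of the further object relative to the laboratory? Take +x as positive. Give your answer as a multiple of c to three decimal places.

Apply u = (u' + v)/(1 + u'v/c²) successively, working outward toward the laboratory.
Start: velocity of the electron beam relative to the laboratory = 0.9080c.
Compose with the scattered electron (u' = 0.884 in the electron beam frame): u_1 = (0.884 + 0.908) / (1 + 0.884·0.908) = 1.7920/1.8027 = 0.9941.
Compose with the secondary electron (u' = 0.611 in the scattered electron frame): u_2 = (0.611 + 0.994) / (1 + 0.611·0.994) = 1.6051/1.6074 = 0.9986.
Compose with the further object (u' = -0.719 in the secondary electron frame): u_3 = (-0.719 + 0.999) / (1 + (-0.719)·0.999) = 0.2796/0.2820 = 0.9913.

+0.991c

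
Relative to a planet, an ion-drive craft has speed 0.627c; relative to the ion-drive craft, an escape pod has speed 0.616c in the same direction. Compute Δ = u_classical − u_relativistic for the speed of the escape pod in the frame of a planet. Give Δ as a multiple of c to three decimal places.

Galilean: u_cl = 0.616 + 0.627 = 1.2430.
Relativistic: u_rel = (0.616 + 0.627) / (1 + 0.616·0.627) = 1.2430/1.3862 = 0.8967.
Δ = 1.2430 − 0.8967 = 0.3463.
(The classical prediction exceeds c; the relativistic result does not.)

Δ = 0.346c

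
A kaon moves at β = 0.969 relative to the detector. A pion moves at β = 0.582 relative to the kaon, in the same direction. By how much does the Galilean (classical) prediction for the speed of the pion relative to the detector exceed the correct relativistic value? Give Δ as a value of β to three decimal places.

Galilean: u_cl = 0.582 + 0.969 = 1.5510.
Relativistic: u_rel = (0.582 + 0.969) / (1 + 0.582·0.969) = 1.5510/1.5640 = 0.9917.
Δ = 1.5510 − 0.9917 = 0.5593.
(The classical prediction exceeds c; the relativistic result does not.)

Δ = 0.559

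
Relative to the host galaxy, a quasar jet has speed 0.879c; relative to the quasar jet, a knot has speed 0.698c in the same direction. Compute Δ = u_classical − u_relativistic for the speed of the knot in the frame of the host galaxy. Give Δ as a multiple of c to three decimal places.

Galilean: u_cl = 0.698 + 0.879 = 1.5770.
Relativistic: u_rel = (0.698 + 0.879) / (1 + 0.698·0.879) = 1.5770/1.6135 = 0.9774.
Δ = 1.5770 − 0.9774 = 0.5996.
(The classical prediction exceeds c; the relativistic result does not.)

Δ = 0.600c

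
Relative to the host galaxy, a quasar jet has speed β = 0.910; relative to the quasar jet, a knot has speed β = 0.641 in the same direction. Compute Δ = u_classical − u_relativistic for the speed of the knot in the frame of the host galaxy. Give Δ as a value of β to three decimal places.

Galilean: u_cl = 0.641 + 0.910 = 1.5510.
Relativistic: u_rel = (0.641 + 0.910) / (1 + 0.641·0.910) = 1.5510/1.5833 = 0.9796.
Δ = 1.5510 − 0.9796 = 0.5714.
(The classical prediction exceeds c; the relativistic result does not.)

Δ = 0.571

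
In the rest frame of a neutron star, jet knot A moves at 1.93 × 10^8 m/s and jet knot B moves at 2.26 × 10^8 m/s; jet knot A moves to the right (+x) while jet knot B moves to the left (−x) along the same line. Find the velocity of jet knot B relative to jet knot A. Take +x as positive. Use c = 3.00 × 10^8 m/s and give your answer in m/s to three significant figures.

-2.82 × 10^8 m/s

β_A = 0.643, β_B = -0.753 (dividing each by c = 3.00 × 10^8 m/s).
Transform to A's frame with the inverse velocity-addition law: u' = (u − v)/(1 − uv/c²), taking u = β_B and v = β_A.
u' = (-0.753 − 0.643) / (1 − (0.643)(-0.753)) = -1.3967/1.4846 = -0.9407.
u' = -0.9407 × 3.00 × 10^8 m/s.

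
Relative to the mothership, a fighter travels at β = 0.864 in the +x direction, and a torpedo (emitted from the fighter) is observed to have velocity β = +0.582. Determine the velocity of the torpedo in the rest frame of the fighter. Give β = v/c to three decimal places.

Invert the composition law: u' = (u − v)/(1 − uv/c²).
u' = (0.582 − 0.864) / (1 − (0.582)(0.864)) = -0.2820/0.4972 = -0.5672.

β = -0.567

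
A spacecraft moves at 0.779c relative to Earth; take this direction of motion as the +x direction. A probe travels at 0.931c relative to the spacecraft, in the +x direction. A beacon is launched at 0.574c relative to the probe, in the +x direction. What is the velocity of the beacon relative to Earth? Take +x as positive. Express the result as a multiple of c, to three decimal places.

Apply u = (u' + v)/(1 + u'v/c²) successively, working outward toward Earth.
Start: velocity of the spacecraft relative to Earth = 0.7790c.
Compose with the probe (u' = 0.931 in the spacecraft frame): u_1 = (0.931 + 0.779) / (1 + 0.931·0.779) = 1.7100/1.7252 = 0.9912.
Compose with the beacon (u' = 0.574 in the probe frame): u_2 = (0.574 + 0.991) / (1 + 0.574·0.991) = 1.5652/1.5689 = 0.9976.

0.998c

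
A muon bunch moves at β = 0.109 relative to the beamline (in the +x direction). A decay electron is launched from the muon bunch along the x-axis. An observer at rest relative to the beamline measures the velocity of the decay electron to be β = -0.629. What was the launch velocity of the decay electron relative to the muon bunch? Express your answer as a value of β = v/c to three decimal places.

β = -0.691

Invert the composition law: u' = (u − v)/(1 − uv/c²).
u' = (-0.629 − 0.109) / (1 − (-0.629)(0.109)) = -0.7380/1.0686 = -0.6906.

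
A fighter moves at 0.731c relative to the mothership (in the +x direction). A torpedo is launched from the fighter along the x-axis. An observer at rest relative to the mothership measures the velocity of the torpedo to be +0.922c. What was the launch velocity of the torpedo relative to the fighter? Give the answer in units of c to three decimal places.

Invert the composition law: u' = (u − v)/(1 − uv/c²).
u' = (0.922 − 0.731) / (1 − (0.922)(0.731)) = 0.1910/0.3260 = 0.5859.

+0.586c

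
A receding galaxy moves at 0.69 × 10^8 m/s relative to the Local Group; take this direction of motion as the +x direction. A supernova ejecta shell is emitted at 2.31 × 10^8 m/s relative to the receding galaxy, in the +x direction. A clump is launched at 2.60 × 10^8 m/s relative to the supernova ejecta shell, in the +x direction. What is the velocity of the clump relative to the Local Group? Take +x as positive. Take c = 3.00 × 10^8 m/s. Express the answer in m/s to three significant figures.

2.97 × 10^8 m/s

Apply u = (u' + v)/(1 + u'v/c²) successively, working outward toward the Local Group.
(Dividing each given speed by c = 3.00 × 10^8 m/s to work in units of c.)
Start: velocity of the receding galaxy relative to the Local Group = 0.2300c.
Compose with the supernova ejecta shell (u' = 0.770 in the receding galaxy frame): u_1 = (0.770 + 0.230) / (1 + 0.770·0.230) = 1.0000/1.1771 = 0.8495.
Compose with the clump (u' = 0.867 in the supernova ejecta shell frame): u_2 = (0.867 + 0.850) / (1 + 0.867·0.850) = 1.7162/1.7363 = 0.9884.
So u = 0.9884 × 3.00 × 10^8 m/s.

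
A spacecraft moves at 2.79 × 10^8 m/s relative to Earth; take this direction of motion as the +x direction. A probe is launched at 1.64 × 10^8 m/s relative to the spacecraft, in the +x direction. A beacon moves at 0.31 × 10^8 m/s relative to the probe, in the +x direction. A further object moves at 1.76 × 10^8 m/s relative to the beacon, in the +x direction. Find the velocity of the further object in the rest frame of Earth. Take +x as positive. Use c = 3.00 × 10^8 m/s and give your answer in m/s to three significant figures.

2.99 × 10^8 m/s

Apply u = (u' + v)/(1 + u'v/c²) successively, working outward toward Earth.
(Dividing each given speed by c = 3.00 × 10^8 m/s to work in units of c.)
Start: velocity of the spacecraft relative to Earth = 0.9300c.
Compose with the probe (u' = 0.547 in the spacecraft frame): u_1 = (0.547 + 0.930) / (1 + 0.547·0.930) = 1.4767/1.5084 = 0.9790.
Compose with the beacon (u' = 0.103 in the probe frame): u_2 = (0.103 + 0.979) / (1 + 0.103·0.979) = 1.0823/1.1012 = 0.9829.
Compose with the further object (u' = 0.587 in the beacon frame): u_3 = (0.587 + 0.983) / (1 + 0.587·0.983) = 1.5695/1.5766 = 0.9955.
So u = 0.9955 × 3.00 × 10^8 m/s.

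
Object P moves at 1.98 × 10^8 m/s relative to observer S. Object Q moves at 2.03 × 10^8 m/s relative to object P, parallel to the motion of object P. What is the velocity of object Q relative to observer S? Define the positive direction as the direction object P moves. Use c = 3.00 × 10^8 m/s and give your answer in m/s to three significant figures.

2.77 × 10^8 m/s

In units of c (dividing by 3.00 × 10^8 m/s): v = 0.660, u' = 0.677.
u = (u' + v)/(1 + u'v/c²):
u = (0.677 + 0.660) / (1 + 0.677·0.660) = 1.3367/1.4466 = 0.9240
Converting back: u = 0.9240 × 3.00 × 10^8 m/s.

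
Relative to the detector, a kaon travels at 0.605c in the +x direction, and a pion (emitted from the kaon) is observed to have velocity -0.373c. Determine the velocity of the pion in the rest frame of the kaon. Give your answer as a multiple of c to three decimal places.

-0.798c

Invert the composition law: u' = (u − v)/(1 − uv/c²).
u' = (-0.373 − 0.605) / (1 − (-0.373)(0.605)) = -0.9780/1.2257 = -0.7979.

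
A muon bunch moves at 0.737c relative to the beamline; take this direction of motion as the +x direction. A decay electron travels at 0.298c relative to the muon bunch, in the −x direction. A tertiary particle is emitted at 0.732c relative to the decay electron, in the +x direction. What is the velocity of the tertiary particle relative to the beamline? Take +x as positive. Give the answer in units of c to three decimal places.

Apply u = (u' + v)/(1 + u'v/c²) successively, working outward toward the beamline.
Start: velocity of the muon bunch relative to the beamline = 0.7370c.
Compose with the decay electron (u' = -0.298 in the muon bunch frame): u_1 = (-0.298 + 0.737) / (1 + (-0.298)·0.737) = 0.4390/0.7804 = 0.5626.
Compose with the tertiary particle (u' = 0.732 in the decay electron frame): u_2 = (0.732 + 0.563) / (1 + 0.732·0.563) = 1.2946/1.4118 = 0.9170.

+0.917c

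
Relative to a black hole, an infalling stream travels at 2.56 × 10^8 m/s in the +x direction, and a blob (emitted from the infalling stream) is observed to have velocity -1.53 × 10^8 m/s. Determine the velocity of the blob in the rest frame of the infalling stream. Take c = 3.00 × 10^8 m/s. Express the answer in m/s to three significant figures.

v = 0.853c, u = -0.510c.
Invert the composition law: u' = (u − v)/(1 − uv/c²).
u' = (-0.510 − 0.853) / (1 − (-0.510)(0.853)) = -1.3633/1.4352 = -0.9499.
u' = -0.9499 × 3.00 × 10^8 m/s.

-2.85 × 10^8 m/s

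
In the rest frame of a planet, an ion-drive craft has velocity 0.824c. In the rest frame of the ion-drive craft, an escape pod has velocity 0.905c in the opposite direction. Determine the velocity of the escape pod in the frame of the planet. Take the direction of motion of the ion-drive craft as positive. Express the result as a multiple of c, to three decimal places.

With v = 0.824 and u' = -0.905 (in units of c),
u = (u' + v)/(1 + u'v/c²):
u = (-0.905 + 0.824) / (1 + (-0.905)·0.824) = -0.0810/0.2543 = -0.3185

-0.319c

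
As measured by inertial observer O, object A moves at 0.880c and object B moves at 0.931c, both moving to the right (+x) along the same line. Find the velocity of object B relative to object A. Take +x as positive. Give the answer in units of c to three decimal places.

β_A = 0.880, β_B = 0.931.
Transform to A's frame with the inverse velocity-addition law: u' = (u − v)/(1 − uv/c²), taking u = β_B and v = β_A.
u' = (0.931 − 0.880) / (1 − (0.880)(0.931)) = 0.0510/0.1807 = 0.2822.

+0.282c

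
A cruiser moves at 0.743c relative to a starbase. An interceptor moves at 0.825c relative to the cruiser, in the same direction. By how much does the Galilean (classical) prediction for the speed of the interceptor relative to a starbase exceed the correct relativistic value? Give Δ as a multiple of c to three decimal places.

Galilean: u_cl = 0.825 + 0.743 = 1.5680.
Relativistic: u_rel = (0.825 + 0.743) / (1 + 0.825·0.743) = 1.5680/1.6130 = 0.9721.
Δ = 1.5680 − 0.9721 = 0.5959.
(The classical prediction exceeds c; the relativistic result does not.)

Δ = 0.596c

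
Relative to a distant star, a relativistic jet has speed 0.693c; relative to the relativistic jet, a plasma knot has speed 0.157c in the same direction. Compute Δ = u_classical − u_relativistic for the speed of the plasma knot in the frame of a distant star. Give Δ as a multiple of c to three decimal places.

Δ = 0.083c

Galilean: u_cl = 0.157 + 0.693 = 0.8500.
Relativistic: u_rel = (0.157 + 0.693) / (1 + 0.157·0.693) = 0.8500/1.1088 = 0.7666.
Δ = 0.8500 − 0.7666 = 0.0834.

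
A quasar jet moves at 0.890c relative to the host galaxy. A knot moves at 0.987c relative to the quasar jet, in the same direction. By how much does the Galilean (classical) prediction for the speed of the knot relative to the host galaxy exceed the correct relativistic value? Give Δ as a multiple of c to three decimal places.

Δ = 0.878c

Galilean: u_cl = 0.987 + 0.890 = 1.8770.
Relativistic: u_rel = (0.987 + 0.890) / (1 + 0.987·0.890) = 1.8770/1.8784 = 0.9992.
Δ = 1.8770 − 0.9992 = 0.8778.
(The classical prediction exceeds c; the relativistic result does not.)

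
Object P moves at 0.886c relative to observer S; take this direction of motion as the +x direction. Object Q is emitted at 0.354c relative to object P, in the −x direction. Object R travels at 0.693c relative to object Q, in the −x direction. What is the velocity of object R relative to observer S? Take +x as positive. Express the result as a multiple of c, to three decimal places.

Apply u = (u' + v)/(1 + u'v/c²) successively, working outward toward observer S.
Start: velocity of object P relative to observer S = 0.8860c.
Compose with object Q (u' = -0.354 in object P frame): u_1 = (-0.354 + 0.886) / (1 + (-0.354)·0.886) = 0.5320/0.6864 = 0.7751.
Compose with object R (u' = -0.693 in object Q frame): u_2 = (-0.693 + 0.775) / (1 + (-0.693)·0.775) = 0.0821/0.4629 = 0.1774.

+0.177c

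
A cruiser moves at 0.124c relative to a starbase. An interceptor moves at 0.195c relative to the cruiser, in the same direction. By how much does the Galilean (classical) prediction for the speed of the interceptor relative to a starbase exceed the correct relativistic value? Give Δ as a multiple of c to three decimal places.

Δ = 0.008c

Galilean: u_cl = 0.195 + 0.124 = 0.3190.
Relativistic: u_rel = (0.195 + 0.124) / (1 + 0.195·0.124) = 0.3190/1.0242 = 0.3115.
Δ = 0.3190 − 0.3115 = 0.0075.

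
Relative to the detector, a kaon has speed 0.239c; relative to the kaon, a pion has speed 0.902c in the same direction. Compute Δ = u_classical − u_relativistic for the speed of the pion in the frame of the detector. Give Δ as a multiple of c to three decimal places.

Galilean: u_cl = 0.902 + 0.239 = 1.1410.
Relativistic: u_rel = (0.902 + 0.239) / (1 + 0.902·0.239) = 1.1410/1.2156 = 0.9386.
Δ = 1.1410 − 0.9386 = 0.2024.
(The classical prediction exceeds c; the relativistic result does not.)

Δ = 0.202c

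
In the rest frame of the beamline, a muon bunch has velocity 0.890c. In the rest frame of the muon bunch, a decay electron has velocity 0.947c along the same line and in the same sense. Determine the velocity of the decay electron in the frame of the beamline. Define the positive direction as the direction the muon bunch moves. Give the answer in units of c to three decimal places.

0.997c

With v = 0.890 and u' = 0.947 (in units of c),
u = (u' + v)/(1 + u'v/c²):
u = (0.947 + 0.890) / (1 + 0.947·0.890) = 1.8370/1.8428 = 0.9968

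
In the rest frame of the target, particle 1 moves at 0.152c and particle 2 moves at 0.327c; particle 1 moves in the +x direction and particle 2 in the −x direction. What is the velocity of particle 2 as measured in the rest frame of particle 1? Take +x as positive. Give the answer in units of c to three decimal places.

-0.456c

β_A = 0.152, β_B = -0.327.
Transform to A's frame with the inverse velocity-addition law: u' = (u − v)/(1 − uv/c²), taking u = β_B and v = β_A.
u' = (-0.327 − 0.152) / (1 − (0.152)(-0.327)) = -0.4790/1.0497 = -0.4563.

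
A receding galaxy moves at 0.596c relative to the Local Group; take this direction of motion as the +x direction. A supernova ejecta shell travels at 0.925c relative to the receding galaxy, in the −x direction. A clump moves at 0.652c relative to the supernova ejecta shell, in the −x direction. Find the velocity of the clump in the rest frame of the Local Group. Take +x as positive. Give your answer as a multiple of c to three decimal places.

Apply u = (u' + v)/(1 + u'v/c²) successively, working outward toward the Local Group.
Start: velocity of the receding galaxy relative to the Local Group = 0.5960c.
Compose with the supernova ejecta shell (u' = -0.925 in the receding galaxy frame): u_1 = (-0.925 + 0.596) / (1 + (-0.925)·0.596) = -0.3290/0.4487 = -0.7332.
Compose with the clump (u' = -0.652 in the supernova ejecta shell frame): u_2 = (-0.652 + (-0.733)) / (1 + (-0.652)·(-0.733)) = -1.3852/1.4781 = -0.9372.

-0.937c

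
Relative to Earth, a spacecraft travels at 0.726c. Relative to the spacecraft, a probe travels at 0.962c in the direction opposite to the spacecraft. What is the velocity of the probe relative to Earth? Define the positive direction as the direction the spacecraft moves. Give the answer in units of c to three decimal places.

With v = 0.726 and u' = -0.962 (in units of c),
u = (u' + v)/(1 + u'v/c²):
u = (-0.962 + 0.726) / (1 + (-0.962)·0.726) = -0.2360/0.3016 = -0.7825

-0.783c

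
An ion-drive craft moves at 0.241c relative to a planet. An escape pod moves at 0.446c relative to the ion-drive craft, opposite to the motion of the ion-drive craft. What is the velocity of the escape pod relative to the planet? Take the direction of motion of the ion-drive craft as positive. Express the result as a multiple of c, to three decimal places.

With v = 0.241 and u' = -0.446 (in units of c),
u = (u' + v)/(1 + u'v/c²):
u = (-0.446 + 0.241) / (1 + (-0.446)·0.241) = -0.2050/0.8925 = -0.2297

-0.230c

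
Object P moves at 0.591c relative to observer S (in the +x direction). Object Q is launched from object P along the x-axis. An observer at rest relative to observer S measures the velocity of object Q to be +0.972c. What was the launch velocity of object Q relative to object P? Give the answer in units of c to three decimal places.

+0.895c

Invert the composition law: u' = (u − v)/(1 − uv/c²).
u' = (0.972 − 0.591) / (1 − (0.972)(0.591)) = 0.3810/0.4255 = 0.8953.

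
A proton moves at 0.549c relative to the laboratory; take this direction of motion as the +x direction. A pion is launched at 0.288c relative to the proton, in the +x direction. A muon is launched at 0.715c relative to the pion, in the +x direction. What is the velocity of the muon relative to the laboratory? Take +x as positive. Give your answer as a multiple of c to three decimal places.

Apply u = (u' + v)/(1 + u'v/c²) successively, working outward toward the laboratory.
Start: velocity of the proton relative to the laboratory = 0.5490c.
Compose with the pion (u' = 0.288 in the proton frame): u_1 = (0.288 + 0.549) / (1 + 0.288·0.549) = 0.8370/1.1581 = 0.7227.
Compose with the muon (u' = 0.715 in the pion frame): u_2 = (0.715 + 0.723) / (1 + 0.715·0.723) = 1.4377/1.5168 = 0.9479.

0.948c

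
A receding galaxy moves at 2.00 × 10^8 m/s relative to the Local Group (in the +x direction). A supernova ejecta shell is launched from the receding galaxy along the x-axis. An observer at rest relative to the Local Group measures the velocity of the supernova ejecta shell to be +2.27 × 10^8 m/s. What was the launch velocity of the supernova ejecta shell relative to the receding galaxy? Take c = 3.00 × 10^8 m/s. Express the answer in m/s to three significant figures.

v = 0.667c, u = 0.757c.
Invert the composition law: u' = (u − v)/(1 − uv/c²).
u' = (0.757 − 0.667) / (1 − (0.757)(0.667)) = 0.0900/0.4956 = 0.1816.
u' = 0.1816 × 3.00 × 10^8 m/s.

+5.45 × 10^7 m/s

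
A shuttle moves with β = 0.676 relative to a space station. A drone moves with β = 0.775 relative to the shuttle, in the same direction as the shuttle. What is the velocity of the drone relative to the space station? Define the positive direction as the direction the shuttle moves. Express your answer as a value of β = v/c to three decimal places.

β = 0.952

With v = 0.676 and u' = 0.775 (in units of c),
u = (u' + v)/(1 + u'v/c²):
u = (0.775 + 0.676) / (1 + 0.775·0.676) = 1.4510/1.5239 = 0.9522
(Galilean addition would give +1.451c, exceeding c.)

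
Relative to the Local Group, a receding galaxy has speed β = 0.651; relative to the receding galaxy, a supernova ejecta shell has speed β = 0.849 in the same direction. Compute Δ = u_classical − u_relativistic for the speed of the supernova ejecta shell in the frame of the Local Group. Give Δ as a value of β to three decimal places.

Δ = 0.534

Galilean: u_cl = 0.849 + 0.651 = 1.5000.
Relativistic: u_rel = (0.849 + 0.651) / (1 + 0.849·0.651) = 1.5000/1.5527 = 0.9661.
Δ = 1.5000 − 0.9661 = 0.5339.
(The classical prediction exceeds c; the relativistic result does not.)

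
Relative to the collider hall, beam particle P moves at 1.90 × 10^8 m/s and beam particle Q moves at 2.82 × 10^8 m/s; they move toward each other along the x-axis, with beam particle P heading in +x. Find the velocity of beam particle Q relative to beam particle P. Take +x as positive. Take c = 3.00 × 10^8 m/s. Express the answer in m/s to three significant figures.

-2.96 × 10^8 m/s

β_A = 0.633, β_B = -0.940 (dividing each by c = 3.00 × 10^8 m/s).
Transform to A's frame with the inverse velocity-addition law: u' = (u − v)/(1 − uv/c²), taking u = β_B and v = β_A.
u' = (-0.940 − 0.633) / (1 − (0.633)(-0.940)) = -1.5733/1.5953 = -0.9862.
u' = -0.9862 × 3.00 × 10^8 m/s.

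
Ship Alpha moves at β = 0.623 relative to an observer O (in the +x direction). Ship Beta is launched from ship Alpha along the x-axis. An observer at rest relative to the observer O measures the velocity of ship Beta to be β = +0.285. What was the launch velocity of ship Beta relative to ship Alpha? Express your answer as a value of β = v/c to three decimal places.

Invert the composition law: u' = (u − v)/(1 − uv/c²).
u' = (0.285 − 0.623) / (1 − (0.285)(0.623)) = -0.3380/0.8224 = -0.4110.

β = -0.411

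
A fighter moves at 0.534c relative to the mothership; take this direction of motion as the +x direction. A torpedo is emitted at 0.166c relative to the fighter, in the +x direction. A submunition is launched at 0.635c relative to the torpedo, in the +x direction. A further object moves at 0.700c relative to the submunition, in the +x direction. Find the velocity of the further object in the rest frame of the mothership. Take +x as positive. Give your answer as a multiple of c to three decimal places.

Apply u = (u' + v)/(1 + u'v/c²) successively, working outward toward the mothership.
Start: velocity of the fighter relative to the mothership = 0.5340c.
Compose with the torpedo (u' = 0.166 in the fighter frame): u_1 = (0.166 + 0.534) / (1 + 0.166·0.534) = 0.7000/1.0886 = 0.6430.
Compose with the submunition (u' = 0.635 in the torpedo frame): u_2 = (0.635 + 0.643) / (1 + 0.635·0.643) = 1.2780/1.4083 = 0.9075.
Compose with the further object (u' = 0.700 in the submunition frame): u_3 = (0.700 + 0.907) / (1 + 0.700·0.907) = 1.6075/1.6352 = 0.9830.

0.983c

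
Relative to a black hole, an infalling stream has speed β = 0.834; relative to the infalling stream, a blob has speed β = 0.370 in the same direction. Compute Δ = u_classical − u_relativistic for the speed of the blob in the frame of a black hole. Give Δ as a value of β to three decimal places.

Δ = 0.284

Galilean: u_cl = 0.370 + 0.834 = 1.2040.
Relativistic: u_rel = (0.370 + 0.834) / (1 + 0.370·0.834) = 1.2040/1.3086 = 0.9201.
Δ = 1.2040 − 0.9201 = 0.2839.
(The classical prediction exceeds c; the relativistic result does not.)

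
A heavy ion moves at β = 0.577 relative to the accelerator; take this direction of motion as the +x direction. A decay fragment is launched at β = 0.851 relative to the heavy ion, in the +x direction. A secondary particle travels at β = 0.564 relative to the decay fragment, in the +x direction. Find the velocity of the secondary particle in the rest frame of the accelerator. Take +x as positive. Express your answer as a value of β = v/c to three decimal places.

β = 0.988

Apply u = (u' + v)/(1 + u'v/c²) successively, working outward toward the accelerator.
Start: velocity of the heavy ion relative to the accelerator = 0.5770c.
Compose with the decay fragment (u' = 0.851 in the heavy ion frame): u_1 = (0.851 + 0.577) / (1 + 0.851·0.577) = 1.4280/1.4910 = 0.9577.
Compose with the secondary particle (u' = 0.564 in the decay fragment frame): u_2 = (0.564 + 0.958) / (1 + 0.564·0.958) = 1.5217/1.5402 = 0.9880.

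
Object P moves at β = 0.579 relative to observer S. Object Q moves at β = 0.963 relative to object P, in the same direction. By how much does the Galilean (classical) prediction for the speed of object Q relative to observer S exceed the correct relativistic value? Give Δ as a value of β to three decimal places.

Galilean: u_cl = 0.963 + 0.579 = 1.5420.
Relativistic: u_rel = (0.963 + 0.579) / (1 + 0.963·0.579) = 1.5420/1.5576 = 0.9900.
Δ = 1.5420 − 0.9900 = 0.5520.
(The classical prediction exceeds c; the relativistic result does not.)

Δ = 0.552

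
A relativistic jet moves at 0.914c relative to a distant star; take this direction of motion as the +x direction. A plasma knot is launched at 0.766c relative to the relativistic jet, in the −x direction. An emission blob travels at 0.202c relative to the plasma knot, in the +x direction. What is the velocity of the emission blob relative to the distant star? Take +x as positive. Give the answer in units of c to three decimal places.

+0.632c

Apply u = (u' + v)/(1 + u'v/c²) successively, working outward toward the distant star.
Start: velocity of the relativistic jet relative to the distant star = 0.9140c.
Compose with the plasma knot (u' = -0.766 in the relativistic jet frame): u_1 = (-0.766 + 0.914) / (1 + (-0.766)·0.914) = 0.1480/0.2999 = 0.4935.
Compose with the emission blob (u' = 0.202 in the plasma knot frame): u_2 = (0.202 + 0.494) / (1 + 0.202·0.494) = 0.6955/1.0997 = 0.6325.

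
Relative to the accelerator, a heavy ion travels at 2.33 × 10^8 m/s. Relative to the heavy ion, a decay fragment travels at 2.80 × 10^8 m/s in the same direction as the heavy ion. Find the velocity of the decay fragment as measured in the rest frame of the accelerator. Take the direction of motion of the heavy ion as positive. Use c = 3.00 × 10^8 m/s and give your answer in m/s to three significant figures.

2.97 × 10^8 m/s

In units of c (dividing by 3.00 × 10^8 m/s): v = 0.777, u' = 0.933.
u = (u' + v)/(1 + u'v/c²):
u = (0.933 + 0.777) / (1 + 0.933·0.777) = 1.7100/1.7249 = 0.9914
(Galilean addition would give +1.710c, exceeding c.)
Converting back: u = 0.9914 × 3.00 × 10^8 m/s.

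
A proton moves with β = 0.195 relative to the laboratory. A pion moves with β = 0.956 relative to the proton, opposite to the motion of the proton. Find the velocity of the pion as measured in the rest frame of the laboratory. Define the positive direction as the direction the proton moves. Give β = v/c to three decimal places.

With v = 0.195 and u' = -0.956 (in units of c),
u = (u' + v)/(1 + u'v/c²):
u = (-0.956 + 0.195) / (1 + (-0.956)·0.195) = -0.7610/0.8136 = -0.9354

β = -0.935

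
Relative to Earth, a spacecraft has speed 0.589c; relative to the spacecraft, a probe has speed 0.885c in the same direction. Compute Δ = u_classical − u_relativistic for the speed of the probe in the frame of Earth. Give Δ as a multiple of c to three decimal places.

Galilean: u_cl = 0.885 + 0.589 = 1.4740.
Relativistic: u_rel = (0.885 + 0.589) / (1 + 0.885·0.589) = 1.4740/1.5213 = 0.9689.
Δ = 1.4740 − 0.9689 = 0.5051.
(The classical prediction exceeds c; the relativistic result does not.)

Δ = 0.505c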